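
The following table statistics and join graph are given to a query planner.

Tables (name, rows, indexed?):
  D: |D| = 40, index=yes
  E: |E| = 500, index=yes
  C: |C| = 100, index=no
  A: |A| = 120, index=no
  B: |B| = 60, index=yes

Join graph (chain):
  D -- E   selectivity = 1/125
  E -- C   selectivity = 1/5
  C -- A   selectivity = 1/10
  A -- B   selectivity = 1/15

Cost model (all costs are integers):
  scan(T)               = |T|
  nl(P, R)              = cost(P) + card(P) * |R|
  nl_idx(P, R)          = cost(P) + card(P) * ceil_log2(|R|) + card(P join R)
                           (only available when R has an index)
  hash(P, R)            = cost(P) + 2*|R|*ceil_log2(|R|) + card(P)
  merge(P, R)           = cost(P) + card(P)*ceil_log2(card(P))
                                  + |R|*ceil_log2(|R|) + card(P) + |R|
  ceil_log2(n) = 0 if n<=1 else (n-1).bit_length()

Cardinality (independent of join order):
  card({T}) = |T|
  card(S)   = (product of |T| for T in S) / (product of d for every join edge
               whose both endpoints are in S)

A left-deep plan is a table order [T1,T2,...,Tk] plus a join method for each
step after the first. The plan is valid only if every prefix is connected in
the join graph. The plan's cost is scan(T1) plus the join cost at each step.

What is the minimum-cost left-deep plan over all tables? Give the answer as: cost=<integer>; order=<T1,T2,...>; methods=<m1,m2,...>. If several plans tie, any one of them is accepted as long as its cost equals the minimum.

cost=46120; order=D,E,C,A,B; methods=nl_idx,hash,hash,hash

Selinger DP (subsets sized 1..n):
  {D}: scan cost=40, card=40
  {E}: scan cost=500, card=500
  {C}: scan cost=100, card=100
  {A}: scan cost=120, card=120
  {B}: scan cost=60, card=60
  {DE}: card=160; try (E,nl_idx)→560, (D,hash)→1480, (D,nl_idx)→3660, (E,merge)→5320, (D,merge)→5780, (E,hash)→9080 …(+2); best=560 via (E,nl_idx)
  {CE}: card=10000; try (C,hash)→2400, (E,merge)→5900, (C,merge)→6300, (E,hash)→9200, (E,nl_idx)→11000, (E,nl)→50100 …(+1); best=2400 via (C,hash)
  {AC}: card=1200; try (C,hash)→1640, (A,merge)→1860, (C,merge)→1880, (A,hash)→1880, (A,nl)→12100, (C,nl)→12120; best=1640 via (C,hash)
  {AB}: card=480; try (B,hash)→960, (B,nl_idx)→1320, (A,merge)→1440, (B,merge)→1500, (A,hash)→1800, (A,nl)→7260 …(+1); best=960 via (B,hash)
  {CDE}: card=3200; try (C,hash)→2120, (C,merge)→2800, (D,hash)→12880, (C,nl)→16560, (D,nl_idx)→65600, (D,merge)→152680 …(+1); best=2120 via (C,hash)
  {ACE}: card=120000; try (E,hash)→11840, (A,hash)→14080, (E,merge)→21040, (E,nl_idx)→132440, (A,merge)→153360, (E,nl)→601640 …(+1); best=11840 via (E,hash)
  {ABC}: card=4800; try (C,hash)→2840, (B,hash)→3560, (C,merge)→6560, (B,nl_idx)→13640, (B,merge)→16460, (C,nl)→48960 …(+1); best=2840 via (C,hash)
  {ACDE}: card=38400; try (A,hash)→7000, (A,merge)→44680, (D,hash)→132320, (A,nl)→386120, (D,nl_idx)→770240, (D,merge)→2172120 …(+1); best=7000 via (A,hash)
  {ABCE}: card=480000; try (E,hash)→16640, (E,merge)→75040, (B,hash)→132560, (E,nl_idx)→526040, (B,nl_idx)→1211840, (B,merge)→2172260 …(+2); best=16640 via (E,hash)
  {ABCDE}: card=153600; try (B,hash)→46120, (B,nl_idx)→391000, (D,hash)→497120, (B,merge)→660220, (B,nl)→2311000, (D,nl_idx)→3050240 …(+2); best=46120 via (B,hash)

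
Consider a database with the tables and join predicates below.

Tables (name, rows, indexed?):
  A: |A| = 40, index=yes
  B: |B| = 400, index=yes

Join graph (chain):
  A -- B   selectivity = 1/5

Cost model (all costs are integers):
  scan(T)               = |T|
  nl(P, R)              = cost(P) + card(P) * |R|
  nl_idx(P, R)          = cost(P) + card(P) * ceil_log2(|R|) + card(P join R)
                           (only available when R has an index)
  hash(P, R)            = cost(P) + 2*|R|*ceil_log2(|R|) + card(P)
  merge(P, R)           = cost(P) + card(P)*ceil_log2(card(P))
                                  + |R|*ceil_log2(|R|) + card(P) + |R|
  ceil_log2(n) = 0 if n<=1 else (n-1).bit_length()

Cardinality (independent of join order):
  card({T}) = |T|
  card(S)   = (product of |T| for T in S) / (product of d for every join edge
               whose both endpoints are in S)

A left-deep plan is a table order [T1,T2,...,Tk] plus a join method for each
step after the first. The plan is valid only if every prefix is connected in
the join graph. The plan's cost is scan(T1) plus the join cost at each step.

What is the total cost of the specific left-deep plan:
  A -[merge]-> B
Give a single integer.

4320

step 1: scan A: cost=40, card=40
step 2: join B via merge
    card(P join B) = 40*400/(5) = 3200
    cost = 40 + 40*6 + 400*9 + 40 + 400 = 4320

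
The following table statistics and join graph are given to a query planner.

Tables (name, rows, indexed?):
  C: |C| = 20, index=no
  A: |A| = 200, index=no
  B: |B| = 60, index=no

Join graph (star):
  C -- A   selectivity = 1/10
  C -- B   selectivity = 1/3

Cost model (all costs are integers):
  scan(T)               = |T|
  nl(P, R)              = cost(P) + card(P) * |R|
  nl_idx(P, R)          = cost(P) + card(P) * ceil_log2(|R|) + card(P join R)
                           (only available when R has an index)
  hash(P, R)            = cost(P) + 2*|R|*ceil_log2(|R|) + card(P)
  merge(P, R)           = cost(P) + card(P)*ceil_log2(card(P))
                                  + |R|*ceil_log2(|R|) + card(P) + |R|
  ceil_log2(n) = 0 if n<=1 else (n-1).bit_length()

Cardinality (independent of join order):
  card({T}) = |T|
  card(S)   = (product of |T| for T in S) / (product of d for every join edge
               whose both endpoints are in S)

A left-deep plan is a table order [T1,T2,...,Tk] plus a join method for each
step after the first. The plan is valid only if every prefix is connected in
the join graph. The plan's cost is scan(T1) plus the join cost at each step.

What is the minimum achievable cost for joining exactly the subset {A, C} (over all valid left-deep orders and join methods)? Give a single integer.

Selinger DP over subsets of {A,C}:
  {C}: scan cost=20, card=20
  {A}: scan cost=200, card=200
  {AC}: card=400; try (C,hash)→600, (A,merge)→1940, (C,merge)→2120, (A,hash)→3240, (A,nl)→4020, (C,nl)→4200; best=600 via (C,hash)

600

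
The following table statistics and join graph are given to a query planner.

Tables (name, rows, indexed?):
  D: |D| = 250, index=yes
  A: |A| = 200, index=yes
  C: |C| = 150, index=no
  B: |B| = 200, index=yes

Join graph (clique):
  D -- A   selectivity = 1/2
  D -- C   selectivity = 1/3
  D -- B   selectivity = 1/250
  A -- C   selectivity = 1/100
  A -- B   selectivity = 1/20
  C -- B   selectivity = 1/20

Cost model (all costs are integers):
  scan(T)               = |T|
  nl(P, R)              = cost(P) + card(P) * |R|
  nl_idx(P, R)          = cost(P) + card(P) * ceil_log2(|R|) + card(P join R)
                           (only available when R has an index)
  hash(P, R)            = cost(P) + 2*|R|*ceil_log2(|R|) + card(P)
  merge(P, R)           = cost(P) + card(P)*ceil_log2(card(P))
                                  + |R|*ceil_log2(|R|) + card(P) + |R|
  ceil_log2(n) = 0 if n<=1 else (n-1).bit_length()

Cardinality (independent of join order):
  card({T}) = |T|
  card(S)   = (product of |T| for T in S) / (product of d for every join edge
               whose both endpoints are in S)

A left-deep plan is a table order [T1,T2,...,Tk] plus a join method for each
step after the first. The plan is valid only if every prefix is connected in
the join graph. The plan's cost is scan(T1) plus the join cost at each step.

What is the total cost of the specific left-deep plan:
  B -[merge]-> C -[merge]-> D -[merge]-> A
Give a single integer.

step 1: scan B: cost=200, card=200
step 2: join C via merge
    card(P join C) = 200*150/(20) = 1500
    cost = 200 + 200*8 + 150*8 + 200 + 150 = 3350
step 3: join D via merge
    card(P join D) = 1500*250/(3*250) = 500
    cost = 3350 + 1500*11 + 250*8 + 1500 + 250 = 23600
step 4: join A via merge
    card(P join A) = 500*200/(2*100*20) = 25
    cost = 23600 + 500*9 + 200*8 + 500 + 200 = 30400

30400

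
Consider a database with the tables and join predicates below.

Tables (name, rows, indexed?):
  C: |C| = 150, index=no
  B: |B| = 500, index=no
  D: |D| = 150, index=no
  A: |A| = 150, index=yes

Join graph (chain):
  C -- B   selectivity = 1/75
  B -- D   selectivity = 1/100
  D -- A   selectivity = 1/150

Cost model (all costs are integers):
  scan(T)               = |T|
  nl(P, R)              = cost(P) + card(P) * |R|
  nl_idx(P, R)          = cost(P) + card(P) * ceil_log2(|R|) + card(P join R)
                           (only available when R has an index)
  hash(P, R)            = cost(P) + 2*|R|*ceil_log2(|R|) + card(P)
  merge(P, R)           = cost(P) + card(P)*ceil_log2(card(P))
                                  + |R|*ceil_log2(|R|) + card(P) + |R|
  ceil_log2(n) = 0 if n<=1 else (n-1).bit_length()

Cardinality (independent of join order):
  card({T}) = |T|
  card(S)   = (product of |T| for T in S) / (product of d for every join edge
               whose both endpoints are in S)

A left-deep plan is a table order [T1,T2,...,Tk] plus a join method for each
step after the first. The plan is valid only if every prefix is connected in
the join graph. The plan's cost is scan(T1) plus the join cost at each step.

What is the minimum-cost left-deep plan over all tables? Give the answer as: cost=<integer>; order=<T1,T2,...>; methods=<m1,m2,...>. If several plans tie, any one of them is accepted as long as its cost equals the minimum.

cost=9700; order=B,D,A,C; methods=hash,hash,hash

Selinger DP (subsets sized 1..n):
  {C}: scan cost=150, card=150
  {B}: scan cost=500, card=500
  {D}: scan cost=150, card=150
  {A}: scan cost=150, card=150
  {BC}: card=1000; try (C,hash)→3400, (B,merge)→6500, (C,merge)→6850, (B,hash)→9300, (B,nl)→75150, (C,nl)→75500; best=3400 via (C,hash)
  {BD}: card=750; try (D,hash)→3400, (B,merge)→6500, (D,merge)→6850, (B,hash)→9300, (B,nl)→75150, (D,nl)→75500; best=3400 via (D,hash)
  {AD}: card=150; try (A,nl_idx)→1500, (D,hash)→2700, (A,hash)→2700, (D,merge)→2850, (A,merge)→2850, (D,nl)→22650 …(+1); best=1500 via (A,nl_idx)
  {BCD}: card=1500; try (C,hash)→6550, (D,hash)→6800, (C,merge)→13000, (D,merge)→15750, (C,nl)→115900, (D,nl)→153400; best=6550 via (C,hash)
  {ABD}: card=750; try (A,hash)→6550, (B,merge)→7850, (A,nl_idx)→10150, (B,hash)→10650, (A,merge)→13000, (B,nl)→76500 …(+1); best=6550 via (A,hash)
  {ABCD}: card=1500; try (C,hash)→9700, (A,hash)→10450, (C,merge)→16150, (A,nl_idx)→20050, (A,merge)→25900, (C,nl)→119050 …(+1); best=9700 via (C,hash)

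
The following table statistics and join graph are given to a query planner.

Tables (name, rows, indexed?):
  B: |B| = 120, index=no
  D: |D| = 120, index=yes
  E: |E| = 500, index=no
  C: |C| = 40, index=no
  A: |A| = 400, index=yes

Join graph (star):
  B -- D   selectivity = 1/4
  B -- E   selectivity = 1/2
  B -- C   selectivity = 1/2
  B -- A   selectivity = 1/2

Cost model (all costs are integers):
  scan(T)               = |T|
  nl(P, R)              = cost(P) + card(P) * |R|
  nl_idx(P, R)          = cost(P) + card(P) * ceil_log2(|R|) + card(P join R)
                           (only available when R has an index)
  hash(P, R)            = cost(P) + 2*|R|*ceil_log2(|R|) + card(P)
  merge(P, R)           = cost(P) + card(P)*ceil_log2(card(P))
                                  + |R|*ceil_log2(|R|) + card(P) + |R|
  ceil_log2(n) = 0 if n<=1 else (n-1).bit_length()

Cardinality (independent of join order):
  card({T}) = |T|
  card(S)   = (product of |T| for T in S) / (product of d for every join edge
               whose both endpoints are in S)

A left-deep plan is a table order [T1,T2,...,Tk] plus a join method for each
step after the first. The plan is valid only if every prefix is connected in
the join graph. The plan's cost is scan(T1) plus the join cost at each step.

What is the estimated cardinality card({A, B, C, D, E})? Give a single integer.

Tables in S: A(400), B(120), C(40), D(120), E(500)
Edges inside S: B-D(d=4), B-E(d=2), B-C(d=2), B-A(d=2)
numerator = 400 * 120 * 40 * 120 * 500 = 115200000000
denominator = 4 * 2 * 2 * 2 = 32
card(S) = 115200000000 / 32 = 3600000000

3600000000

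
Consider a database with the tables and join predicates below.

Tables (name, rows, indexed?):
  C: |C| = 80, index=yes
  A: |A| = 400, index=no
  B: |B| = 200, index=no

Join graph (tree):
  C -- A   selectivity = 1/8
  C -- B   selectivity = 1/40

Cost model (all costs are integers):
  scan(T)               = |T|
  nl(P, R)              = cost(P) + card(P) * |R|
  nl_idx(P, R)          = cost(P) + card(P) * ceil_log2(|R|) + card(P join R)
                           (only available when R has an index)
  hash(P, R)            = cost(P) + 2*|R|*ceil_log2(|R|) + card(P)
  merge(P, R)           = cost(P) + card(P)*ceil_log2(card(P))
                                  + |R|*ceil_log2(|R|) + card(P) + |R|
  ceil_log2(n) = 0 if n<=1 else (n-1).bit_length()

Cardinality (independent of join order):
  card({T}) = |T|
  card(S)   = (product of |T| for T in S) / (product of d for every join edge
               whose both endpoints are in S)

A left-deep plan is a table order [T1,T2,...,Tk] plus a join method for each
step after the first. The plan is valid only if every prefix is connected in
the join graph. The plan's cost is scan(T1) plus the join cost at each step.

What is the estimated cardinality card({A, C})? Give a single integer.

Tables in S: A(400), C(80)
Edges inside S: C-A(d=8)
numerator = 400 * 80 = 32000
denominator = 8 = 8
card(S) = 32000 / 8 = 4000

4000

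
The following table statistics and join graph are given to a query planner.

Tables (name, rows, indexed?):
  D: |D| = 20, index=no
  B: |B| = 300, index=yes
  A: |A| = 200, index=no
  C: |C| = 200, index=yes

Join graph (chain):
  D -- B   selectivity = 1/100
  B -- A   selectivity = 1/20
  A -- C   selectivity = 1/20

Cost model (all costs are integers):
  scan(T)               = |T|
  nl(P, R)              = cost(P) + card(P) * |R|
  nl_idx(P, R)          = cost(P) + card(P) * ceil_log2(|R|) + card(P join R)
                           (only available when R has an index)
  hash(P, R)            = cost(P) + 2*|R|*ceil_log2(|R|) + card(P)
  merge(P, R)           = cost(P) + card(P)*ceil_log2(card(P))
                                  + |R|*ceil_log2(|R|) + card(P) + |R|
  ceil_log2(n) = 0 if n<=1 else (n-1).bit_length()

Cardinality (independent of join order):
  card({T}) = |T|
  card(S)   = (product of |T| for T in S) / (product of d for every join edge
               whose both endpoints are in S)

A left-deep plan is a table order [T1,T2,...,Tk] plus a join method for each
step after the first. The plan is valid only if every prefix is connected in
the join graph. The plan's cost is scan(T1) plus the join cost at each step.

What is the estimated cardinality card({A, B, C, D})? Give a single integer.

Tables in S: A(200), B(300), C(200), D(20)
Edges inside S: D-B(d=100), B-A(d=20), A-C(d=20)
numerator = 200 * 300 * 200 * 20 = 240000000
denominator = 100 * 20 * 20 = 40000
card(S) = 240000000 / 40000 = 6000

6000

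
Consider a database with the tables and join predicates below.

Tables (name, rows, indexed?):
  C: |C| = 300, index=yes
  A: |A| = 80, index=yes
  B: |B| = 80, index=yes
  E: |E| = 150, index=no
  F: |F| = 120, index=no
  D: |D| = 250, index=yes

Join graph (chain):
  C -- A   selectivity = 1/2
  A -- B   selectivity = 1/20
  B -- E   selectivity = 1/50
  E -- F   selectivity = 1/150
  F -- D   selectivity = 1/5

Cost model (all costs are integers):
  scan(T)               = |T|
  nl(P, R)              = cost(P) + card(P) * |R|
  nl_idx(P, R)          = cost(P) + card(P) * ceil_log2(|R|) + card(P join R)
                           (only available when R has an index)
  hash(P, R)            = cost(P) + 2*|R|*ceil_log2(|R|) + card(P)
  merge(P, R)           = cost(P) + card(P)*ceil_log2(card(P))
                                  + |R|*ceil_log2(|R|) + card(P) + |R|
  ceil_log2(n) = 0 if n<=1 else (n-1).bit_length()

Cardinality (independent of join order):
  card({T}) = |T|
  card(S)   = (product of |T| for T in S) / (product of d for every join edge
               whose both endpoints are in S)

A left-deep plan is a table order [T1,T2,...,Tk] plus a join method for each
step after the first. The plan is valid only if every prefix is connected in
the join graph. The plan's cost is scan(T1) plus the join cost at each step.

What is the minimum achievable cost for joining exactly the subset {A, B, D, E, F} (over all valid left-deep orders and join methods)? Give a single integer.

9092

Selinger DP over subsets of {A,B,D,E,F}:
  {A}: scan cost=80, card=80
  {B}: scan cost=80, card=80
  {E}: scan cost=150, card=150
  {F}: scan cost=120, card=120
  {D}: scan cost=250, card=250
  {AB}: card=320; try (B,nl_idx)→960, (A,nl_idx)→960, (B,hash)→1280, (A,hash)→1280, (B,merge)→1360, (A,merge)→1360 …(+2); best=960 via (B,nl_idx)
  {BE}: card=240; try (B,hash)→1420, (B,nl_idx)→1440, (E,merge)→2070, (B,merge)→2140, (E,hash)→2560, (E,nl)→12080 …(+1); best=1420 via (B,hash)
  {EF}: card=120; try (F,hash)→1980, (E,merge)→2430, (F,merge)→2460, (E,hash)→2640, (E,nl)→18120, (F,nl)→18150; best=1980 via (F,hash)
  {DF}: card=6000; try (F,hash)→2180, (D,merge)→3330, (F,merge)→3460, (D,hash)→4240, (D,nl_idx)→7080, (D,nl)→30120 …(+1); best=2180 via (F,hash)
  {ABE}: card=960; try (A,hash)→2780, (E,hash)→3680, (A,nl_idx)→4060, (A,merge)→4220, (E,merge)→5510, (A,nl)→20620 …(+1); best=2780 via (A,hash)
  {BEF}: card=192; try (B,nl_idx)→3012, (B,hash)→3220, (F,hash)→3340, (B,merge)→3580, (F,merge)→4540, (B,nl)→11580 …(+1); best=3012 via (B,nl_idx)
  {DEF}: card=6000; try (D,merge)→5190, (D,hash)→6100, (D,nl_idx)→8940, (E,hash)→10580, (D,nl)→31980, (E,merge)→87530 …(+1); best=5190 via (D,merge)
  {ABEF}: card=768; try (A,hash)→4324, (A,nl_idx)→5124, (A,merge)→5380, (F,hash)→5420, (F,merge)→14300, (A,nl)→18372 …(+1); best=4324 via (A,hash)
  {BDEF}: card=9600; try (D,merge)→6990, (D,hash)→7204, (B,hash)→12310, (D,nl_idx)→14148, (D,nl)→51012, (B,nl_idx)→56790 …(+2); best=6990 via (D,merge)
  {ABDEF}: card=38400; try (D,hash)→9092, (D,merge)→15022, (A,hash)→17710, (D,nl_idx)→48868, (A,nl_idx)→112590, (A,merge)→151630 …(+2); best=9092 via (D,hash)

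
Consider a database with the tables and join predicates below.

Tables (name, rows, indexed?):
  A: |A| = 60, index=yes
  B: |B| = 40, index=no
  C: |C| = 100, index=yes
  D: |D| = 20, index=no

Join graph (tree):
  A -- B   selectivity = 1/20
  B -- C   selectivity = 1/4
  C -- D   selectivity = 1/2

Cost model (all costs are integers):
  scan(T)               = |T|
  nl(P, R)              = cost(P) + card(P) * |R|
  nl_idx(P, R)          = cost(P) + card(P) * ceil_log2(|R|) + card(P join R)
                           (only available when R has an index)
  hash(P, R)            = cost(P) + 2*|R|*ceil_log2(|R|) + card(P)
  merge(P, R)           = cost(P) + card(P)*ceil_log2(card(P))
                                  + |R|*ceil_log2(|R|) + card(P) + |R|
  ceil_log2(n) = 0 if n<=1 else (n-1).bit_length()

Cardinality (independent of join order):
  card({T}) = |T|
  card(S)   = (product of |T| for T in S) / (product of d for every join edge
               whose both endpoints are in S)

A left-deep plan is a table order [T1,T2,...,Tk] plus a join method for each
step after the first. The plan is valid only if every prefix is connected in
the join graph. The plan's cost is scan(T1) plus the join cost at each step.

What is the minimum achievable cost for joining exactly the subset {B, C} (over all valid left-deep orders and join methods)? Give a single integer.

680

Selinger DP over subsets of {B,C}:
  {B}: scan cost=40, card=40
  {C}: scan cost=100, card=100
  {BC}: card=1000; try (B,hash)→680, (C,merge)→1120, (B,merge)→1180, (C,nl_idx)→1320, (C,hash)→1480, (C,nl)→4040 …(+1); best=680 via (B,hash)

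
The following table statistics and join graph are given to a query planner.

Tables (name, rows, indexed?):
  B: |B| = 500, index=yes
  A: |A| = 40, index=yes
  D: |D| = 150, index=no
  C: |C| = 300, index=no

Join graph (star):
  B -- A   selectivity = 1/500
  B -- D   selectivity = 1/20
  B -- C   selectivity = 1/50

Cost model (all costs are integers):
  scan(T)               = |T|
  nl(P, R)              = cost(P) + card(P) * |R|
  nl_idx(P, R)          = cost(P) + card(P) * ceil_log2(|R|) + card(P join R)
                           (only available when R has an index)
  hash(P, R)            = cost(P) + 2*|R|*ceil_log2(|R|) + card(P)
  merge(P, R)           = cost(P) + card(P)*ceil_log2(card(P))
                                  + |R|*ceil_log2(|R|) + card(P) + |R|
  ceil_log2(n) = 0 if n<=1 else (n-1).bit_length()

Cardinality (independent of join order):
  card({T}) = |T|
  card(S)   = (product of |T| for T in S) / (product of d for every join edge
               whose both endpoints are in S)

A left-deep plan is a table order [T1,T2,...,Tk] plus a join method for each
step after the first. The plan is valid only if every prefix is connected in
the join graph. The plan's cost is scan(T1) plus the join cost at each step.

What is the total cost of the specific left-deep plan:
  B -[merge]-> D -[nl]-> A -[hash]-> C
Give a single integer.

step 1: scan B: cost=500, card=500
step 2: join D via merge
    card(P join D) = 500*150/(20) = 3750
    cost = 500 + 500*9 + 150*8 + 500 + 150 = 6850
step 3: join A via nl
    card(P join A) = 3750*40/(500) = 300
    cost = 6850 + 3750*40 = 156850
step 4: join C via hash
    card(P join C) = 300*300/(50) = 1800
    cost = 156850 + 2*300*9 + 300 = 162550

162550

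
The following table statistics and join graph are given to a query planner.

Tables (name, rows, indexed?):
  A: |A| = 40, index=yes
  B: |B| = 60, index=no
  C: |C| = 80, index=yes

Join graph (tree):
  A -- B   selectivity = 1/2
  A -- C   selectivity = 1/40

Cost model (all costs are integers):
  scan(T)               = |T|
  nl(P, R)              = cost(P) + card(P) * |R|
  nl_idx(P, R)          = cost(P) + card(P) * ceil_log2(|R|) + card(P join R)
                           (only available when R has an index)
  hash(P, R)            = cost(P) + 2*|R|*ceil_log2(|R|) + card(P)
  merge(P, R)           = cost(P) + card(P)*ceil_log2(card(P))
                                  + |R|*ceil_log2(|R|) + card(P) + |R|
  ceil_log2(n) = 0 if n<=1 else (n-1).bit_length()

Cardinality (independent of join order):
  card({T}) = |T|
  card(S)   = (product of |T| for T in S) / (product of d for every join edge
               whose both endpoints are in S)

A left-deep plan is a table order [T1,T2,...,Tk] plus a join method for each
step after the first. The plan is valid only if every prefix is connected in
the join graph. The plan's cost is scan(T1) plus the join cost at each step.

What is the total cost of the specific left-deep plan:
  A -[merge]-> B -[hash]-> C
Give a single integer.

3060

step 1: scan A: cost=40, card=40
step 2: join B via merge
    card(P join B) = 40*60/(2) = 1200
    cost = 40 + 40*6 + 60*6 + 40 + 60 = 740
step 3: join C via hash
    card(P join C) = 1200*80/(40) = 2400
    cost = 740 + 2*80*7 + 1200 = 3060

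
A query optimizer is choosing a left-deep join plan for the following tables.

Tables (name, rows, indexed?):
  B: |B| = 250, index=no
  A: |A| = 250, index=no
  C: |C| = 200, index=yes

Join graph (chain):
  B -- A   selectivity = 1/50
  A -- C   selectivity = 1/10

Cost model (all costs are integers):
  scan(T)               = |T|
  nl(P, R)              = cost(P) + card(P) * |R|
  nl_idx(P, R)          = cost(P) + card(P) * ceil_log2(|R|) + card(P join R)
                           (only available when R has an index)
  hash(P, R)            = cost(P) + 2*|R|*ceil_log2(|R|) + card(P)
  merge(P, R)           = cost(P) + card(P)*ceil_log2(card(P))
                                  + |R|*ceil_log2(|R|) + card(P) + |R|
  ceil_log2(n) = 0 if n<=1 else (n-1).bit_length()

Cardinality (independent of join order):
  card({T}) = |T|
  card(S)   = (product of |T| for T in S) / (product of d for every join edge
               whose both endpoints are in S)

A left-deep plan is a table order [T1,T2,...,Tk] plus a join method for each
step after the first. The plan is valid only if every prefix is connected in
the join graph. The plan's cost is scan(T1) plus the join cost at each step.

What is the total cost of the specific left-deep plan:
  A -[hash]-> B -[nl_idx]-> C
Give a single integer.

step 1: scan A: cost=250, card=250
step 2: join B via hash
    card(P join B) = 250*250/(50) = 1250
    cost = 250 + 2*250*8 + 250 = 4500
step 3: join C via nl_idx
    card(P join C) = 1250*200/(10) = 25000
    cost = 4500 + 1250*8 + 25000 = 39500

39500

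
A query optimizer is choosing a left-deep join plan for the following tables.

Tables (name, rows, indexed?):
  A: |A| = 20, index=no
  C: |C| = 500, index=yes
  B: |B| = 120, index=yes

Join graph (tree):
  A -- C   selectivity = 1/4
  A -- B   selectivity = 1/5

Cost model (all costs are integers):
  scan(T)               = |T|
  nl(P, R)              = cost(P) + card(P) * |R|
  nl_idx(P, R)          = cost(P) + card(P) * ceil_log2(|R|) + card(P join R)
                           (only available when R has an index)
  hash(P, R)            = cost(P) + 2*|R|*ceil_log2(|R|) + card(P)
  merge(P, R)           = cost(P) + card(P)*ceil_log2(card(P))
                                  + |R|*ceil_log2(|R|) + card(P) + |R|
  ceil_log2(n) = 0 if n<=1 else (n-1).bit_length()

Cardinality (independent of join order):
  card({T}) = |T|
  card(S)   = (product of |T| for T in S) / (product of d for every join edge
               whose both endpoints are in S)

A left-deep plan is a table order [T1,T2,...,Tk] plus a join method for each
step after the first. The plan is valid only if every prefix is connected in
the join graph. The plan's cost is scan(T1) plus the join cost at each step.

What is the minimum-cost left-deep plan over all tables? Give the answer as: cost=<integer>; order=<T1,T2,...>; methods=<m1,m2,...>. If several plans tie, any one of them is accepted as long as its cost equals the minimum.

Selinger DP (subsets sized 1..n):
  {A}: scan cost=20, card=20
  {C}: scan cost=500, card=500
  {B}: scan cost=120, card=120
  {AC}: card=2500; try (A,hash)→1200, (C,nl_idx)→2700, (C,merge)→5140, (A,merge)→5620, (C,hash)→9040, (C,nl)→10020 …(+1); best=1200 via (A,hash)
  {AB}: card=480; try (A,hash)→440, (B,nl_idx)→640, (B,merge)→1100, (A,merge)→1200, (B,hash)→1720, (B,nl)→2420 …(+1); best=440 via (A,hash)
  {ABC}: card=60000; try (B,hash)→5380, (C,hash)→9920, (C,merge)→10240, (B,merge)→34660, (C,nl_idx)→64760, (B,nl_idx)→78700 …(+2); best=5380 via (B,hash)

cost=5380; order=C,A,B; methods=hash,hash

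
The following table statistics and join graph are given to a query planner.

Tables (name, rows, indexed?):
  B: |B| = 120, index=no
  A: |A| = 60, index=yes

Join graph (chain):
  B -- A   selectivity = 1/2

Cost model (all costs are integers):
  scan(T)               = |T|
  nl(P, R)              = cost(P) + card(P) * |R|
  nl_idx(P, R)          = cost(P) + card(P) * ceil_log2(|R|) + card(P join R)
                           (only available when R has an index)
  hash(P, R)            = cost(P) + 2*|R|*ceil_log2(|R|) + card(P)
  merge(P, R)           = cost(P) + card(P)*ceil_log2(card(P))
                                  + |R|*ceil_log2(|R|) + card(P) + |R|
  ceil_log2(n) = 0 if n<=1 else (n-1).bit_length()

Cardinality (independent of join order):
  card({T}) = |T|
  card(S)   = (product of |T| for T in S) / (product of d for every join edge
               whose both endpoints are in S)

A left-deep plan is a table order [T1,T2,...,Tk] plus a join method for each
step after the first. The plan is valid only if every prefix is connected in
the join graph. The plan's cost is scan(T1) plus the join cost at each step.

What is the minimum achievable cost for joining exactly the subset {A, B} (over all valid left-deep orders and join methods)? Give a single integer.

Selinger DP over subsets of {A,B}:
  {B}: scan cost=120, card=120
  {A}: scan cost=60, card=60
  {AB}: card=3600; try (A,hash)→960, (B,merge)→1440, (A,merge)→1500, (B,hash)→1800, (A,nl_idx)→4440, (B,nl)→7260 …(+1); best=960 via (A,hash)

960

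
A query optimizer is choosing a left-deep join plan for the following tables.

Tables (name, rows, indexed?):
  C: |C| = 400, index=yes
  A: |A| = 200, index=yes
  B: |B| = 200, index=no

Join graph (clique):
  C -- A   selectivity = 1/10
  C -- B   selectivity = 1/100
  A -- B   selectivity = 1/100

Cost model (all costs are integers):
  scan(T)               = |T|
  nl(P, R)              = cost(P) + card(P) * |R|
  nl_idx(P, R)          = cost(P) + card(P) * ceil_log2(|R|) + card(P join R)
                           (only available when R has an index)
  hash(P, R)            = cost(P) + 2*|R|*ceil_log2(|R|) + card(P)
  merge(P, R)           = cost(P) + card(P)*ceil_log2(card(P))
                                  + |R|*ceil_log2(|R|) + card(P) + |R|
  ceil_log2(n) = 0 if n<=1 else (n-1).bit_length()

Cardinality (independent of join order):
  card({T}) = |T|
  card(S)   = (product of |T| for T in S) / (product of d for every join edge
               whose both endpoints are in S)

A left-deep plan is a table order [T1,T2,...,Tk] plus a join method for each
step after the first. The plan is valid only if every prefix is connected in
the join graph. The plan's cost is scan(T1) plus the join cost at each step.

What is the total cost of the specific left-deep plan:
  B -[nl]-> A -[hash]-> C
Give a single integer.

step 1: scan B: cost=200, card=200
step 2: join A via nl
    card(P join A) = 200*200/(100) = 400
    cost = 200 + 200*200 = 40200
step 3: join C via hash
    card(P join C) = 400*400/(10*100) = 160
    cost = 40200 + 2*400*9 + 400 = 47800

47800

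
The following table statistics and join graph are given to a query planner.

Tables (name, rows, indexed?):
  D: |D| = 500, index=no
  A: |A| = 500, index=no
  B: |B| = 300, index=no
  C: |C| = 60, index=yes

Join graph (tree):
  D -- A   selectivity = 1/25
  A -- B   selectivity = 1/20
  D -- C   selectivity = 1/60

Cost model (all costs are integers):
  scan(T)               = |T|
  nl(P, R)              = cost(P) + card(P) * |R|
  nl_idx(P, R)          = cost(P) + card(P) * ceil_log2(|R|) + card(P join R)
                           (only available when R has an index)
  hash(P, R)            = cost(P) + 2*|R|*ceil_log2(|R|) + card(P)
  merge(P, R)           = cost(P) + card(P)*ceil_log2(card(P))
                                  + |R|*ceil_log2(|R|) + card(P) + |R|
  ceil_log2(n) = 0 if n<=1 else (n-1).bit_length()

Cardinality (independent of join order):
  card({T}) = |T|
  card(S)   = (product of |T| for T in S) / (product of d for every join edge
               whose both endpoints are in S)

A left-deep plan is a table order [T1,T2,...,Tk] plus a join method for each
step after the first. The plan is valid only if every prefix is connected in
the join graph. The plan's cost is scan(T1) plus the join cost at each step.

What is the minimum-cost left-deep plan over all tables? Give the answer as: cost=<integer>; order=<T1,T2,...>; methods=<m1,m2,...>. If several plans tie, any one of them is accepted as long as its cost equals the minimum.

cost=26620; order=D,C,A,B; methods=hash,hash,hash

Selinger DP (subsets sized 1..n):
  {D}: scan cost=500, card=500
  {A}: scan cost=500, card=500
  {B}: scan cost=300, card=300
  {C}: scan cost=60, card=60
  {AD}: card=10000; try (D,hash)→10000, (A,hash)→10000, (D,merge)→10500, (A,merge)→10500, (D,nl)→250500, (A,nl)→250500; best=10000 via (D,hash)
  {CD}: card=500; try (C,hash)→1720, (C,nl_idx)→4000, (D,merge)→5480, (C,merge)→5920, (D,hash)→9120, (D,nl)→30060 …(+1); best=1720 via (C,hash)
  {AB}: card=7500; try (B,hash)→6400, (A,merge)→8300, (B,merge)→8500, (A,hash)→9600, (A,nl)→150300, (B,nl)→150500; best=6400 via (B,hash)
  {ABD}: card=150000; try (D,hash)→22900, (B,hash)→25400, (D,merge)→116400, (B,merge)→163000, (B,nl)→3010000, (D,nl)→3756400; best=22900 via (D,hash)
  {ACD}: card=10000; try (A,hash)→11220, (A,merge)→11720, (C,hash)→20720, (C,nl_idx)→80000, (C,merge)→160420, (A,nl)→251720 …(+1); best=11220 via (A,hash)
  {ABCD}: card=150000; try (B,hash)→26620, (B,merge)→164220, (C,hash)→173620, (C,nl_idx)→1072900, (C,merge)→2873320, (B,nl)→3011220 …(+1); best=26620 via (B,hash)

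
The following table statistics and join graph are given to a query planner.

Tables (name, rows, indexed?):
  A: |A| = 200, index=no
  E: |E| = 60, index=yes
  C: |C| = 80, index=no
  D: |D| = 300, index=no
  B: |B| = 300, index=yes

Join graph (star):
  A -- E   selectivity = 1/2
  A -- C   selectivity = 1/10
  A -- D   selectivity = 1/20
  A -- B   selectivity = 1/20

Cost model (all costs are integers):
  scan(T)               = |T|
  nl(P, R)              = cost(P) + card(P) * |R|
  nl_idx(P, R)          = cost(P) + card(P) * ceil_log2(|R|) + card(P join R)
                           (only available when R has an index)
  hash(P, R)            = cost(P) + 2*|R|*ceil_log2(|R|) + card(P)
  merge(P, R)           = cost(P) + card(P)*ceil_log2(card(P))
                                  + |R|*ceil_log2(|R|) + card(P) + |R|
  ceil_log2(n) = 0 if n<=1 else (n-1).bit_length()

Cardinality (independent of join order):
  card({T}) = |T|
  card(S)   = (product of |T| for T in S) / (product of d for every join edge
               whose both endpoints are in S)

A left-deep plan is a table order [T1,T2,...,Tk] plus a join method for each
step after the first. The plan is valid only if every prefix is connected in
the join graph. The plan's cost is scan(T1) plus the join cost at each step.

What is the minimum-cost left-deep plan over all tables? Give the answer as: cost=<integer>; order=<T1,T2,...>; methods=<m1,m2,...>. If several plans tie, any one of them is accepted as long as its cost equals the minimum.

cost=398040; order=B,A,C,D,E; methods=hash,hash,hash,hash

Selinger DP (subsets sized 1..n):
  {A}: scan cost=200, card=200
  {E}: scan cost=60, card=60
  {C}: scan cost=80, card=80
  {D}: scan cost=300, card=300
  {B}: scan cost=300, card=300
  {AE}: card=6000; try (E,hash)→1120, (A,merge)→2280, (E,merge)→2420, (A,hash)→3320, (E,nl_idx)→7400, (A,nl)→12060 …(+1); best=1120 via (E,hash)
  {AC}: card=1600; try (C,hash)→1520, (A,merge)→2520, (C,merge)→2640, (A,hash)→3360, (A,nl)→16080, (C,nl)→16200; best=1520 via (C,hash)
  {AD}: card=3000; try (A,hash)→3800, (D,merge)→5000, (A,merge)→5100, (D,hash)→5800, (D,nl)→60200, (A,nl)→60300; best=3800 via (A,hash)
  {AB}: card=3000; try (A,hash)→3800, (B,merge)→5000, (B,nl_idx)→5000, (A,merge)→5100, (B,hash)→5800, (B,nl)→60200 …(+1); best=3800 via (A,hash)
  {ACE}: card=48000; try (E,hash)→3840, (C,hash)→8240, (E,merge)→21140, (E,nl_idx)→59120, (C,merge)→85760, (E,nl)→97520 …(+1); best=3840 via (E,hash)
  {ADE}: card=90000; try (E,hash)→7520, (D,hash)→12520, (E,merge)→43220, (D,merge)→88120, (E,nl_idx)→111800, (E,nl)→183800 …(+1); best=7520 via (E,hash)
  {ABE}: card=90000; try (E,hash)→7520, (B,hash)→12520, (E,merge)→43220, (B,merge)→88120, (E,nl_idx)→111800, (B,nl_idx)→145120 …(+2); best=7520 via (E,hash)
  {ACD}: card=24000; try (C,hash)→7920, (D,hash)→8520, (D,merge)→23720, (C,merge)→43440, (C,nl)→243800, (D,nl)→481520; best=7920 via (C,hash)
  {ABC}: card=24000; try (C,hash)→7920, (B,hash)→8520, (B,merge)→23720, (B,nl_idx)→39920, (C,merge)→43440, (C,nl)→243800 …(+1); best=7920 via (C,hash)
  {ABD}: card=45000; try (D,hash)→12200, (B,hash)→12200, (D,merge)→45800, (B,merge)→45800, (B,nl_idx)→75800, (D,nl)→903800 …(+1); best=12200 via (D,hash)
  {ACDE}: card=720000; try (E,hash)→32640, (D,hash)→57240, (C,hash)→98640, (E,merge)→392340, (D,merge)→822840, (E,nl_idx)→871920 …(+4); best=32640 via (E,hash)
  {ABCE}: card=720000; try (E,hash)→32640, (B,hash)→57240, (C,hash)→98640, (E,merge)→392340, (B,merge)→822840, (E,nl_idx)→871920 …(+5); best=32640 via (E,hash)
  {ABDE}: card=1350000; try (E,hash)→57920, (D,hash)→102920, (B,hash)→102920, (E,merge)→777620, (D,merge)→1630520, (B,merge)→1630520 …(+5); best=57920 via (E,hash)
  {ABCD}: card=360000; try (D,hash)→37320, (B,hash)→37320, (C,hash)→58320, (D,merge)→394920, (B,merge)→394920, (B,nl_idx)→583920 …(+4); best=37320 via (D,hash)
  {ABCDE}: card=10800000; try (E,hash)→398040, (D,hash)→758040, (B,hash)→758040, (C,hash)→1409040, (E,merge)→7237740, (E,nl_idx)→12997320 …(+8); best=398040 via (E,hash)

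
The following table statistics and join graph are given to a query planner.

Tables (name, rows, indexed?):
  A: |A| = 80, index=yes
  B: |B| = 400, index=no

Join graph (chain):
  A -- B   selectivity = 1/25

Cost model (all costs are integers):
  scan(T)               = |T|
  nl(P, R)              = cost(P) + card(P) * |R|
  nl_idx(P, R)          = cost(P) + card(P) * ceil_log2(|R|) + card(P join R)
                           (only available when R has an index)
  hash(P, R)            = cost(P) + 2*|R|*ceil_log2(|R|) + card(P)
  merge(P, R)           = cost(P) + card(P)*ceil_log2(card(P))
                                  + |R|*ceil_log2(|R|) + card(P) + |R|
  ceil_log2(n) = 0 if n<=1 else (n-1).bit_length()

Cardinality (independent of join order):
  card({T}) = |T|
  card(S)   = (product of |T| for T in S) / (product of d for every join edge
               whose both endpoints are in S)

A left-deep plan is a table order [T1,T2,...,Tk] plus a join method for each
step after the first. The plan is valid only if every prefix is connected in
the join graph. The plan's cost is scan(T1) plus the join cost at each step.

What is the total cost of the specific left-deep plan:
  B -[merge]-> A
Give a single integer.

step 1: scan B: cost=400, card=400
step 2: join A via merge
    card(P join A) = 400*80/(25) = 1280
    cost = 400 + 400*9 + 80*7 + 400 + 80 = 5040

5040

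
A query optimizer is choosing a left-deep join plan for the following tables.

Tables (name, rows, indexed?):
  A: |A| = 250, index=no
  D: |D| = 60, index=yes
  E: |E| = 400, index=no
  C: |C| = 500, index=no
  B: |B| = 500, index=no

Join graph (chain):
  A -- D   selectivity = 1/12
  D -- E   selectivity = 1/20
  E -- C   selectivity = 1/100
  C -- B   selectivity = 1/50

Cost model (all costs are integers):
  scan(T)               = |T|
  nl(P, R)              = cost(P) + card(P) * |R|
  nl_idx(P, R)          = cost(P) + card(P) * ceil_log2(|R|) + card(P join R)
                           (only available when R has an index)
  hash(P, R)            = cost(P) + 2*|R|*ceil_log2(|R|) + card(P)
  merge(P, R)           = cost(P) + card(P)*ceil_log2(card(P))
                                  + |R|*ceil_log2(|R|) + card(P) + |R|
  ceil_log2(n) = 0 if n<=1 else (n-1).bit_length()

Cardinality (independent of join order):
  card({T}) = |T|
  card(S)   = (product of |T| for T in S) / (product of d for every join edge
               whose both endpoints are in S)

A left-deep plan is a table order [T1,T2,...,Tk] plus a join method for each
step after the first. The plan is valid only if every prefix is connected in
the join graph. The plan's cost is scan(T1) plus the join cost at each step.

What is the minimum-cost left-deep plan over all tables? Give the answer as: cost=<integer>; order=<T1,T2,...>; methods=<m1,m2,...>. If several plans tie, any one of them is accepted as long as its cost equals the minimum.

Selinger DP (subsets sized 1..n):
  {A}: scan cost=250, card=250
  {D}: scan cost=60, card=60
  {E}: scan cost=400, card=400
  {C}: scan cost=500, card=500
  {B}: scan cost=500, card=500
  {AD}: card=1250; try (D,hash)→1220, (A,merge)→2730, (D,merge)→2920, (D,nl_idx)→3000, (A,hash)→4120, (A,nl)→15060 …(+1); best=1220 via (D,hash)
  {DE}: card=1200; try (D,hash)→1520, (D,nl_idx)→4000, (E,merge)→4480, (D,merge)→4820, (E,hash)→7320, (E,nl)→24060 …(+1); best=1520 via (D,hash)
  {CE}: card=2000; try (E,hash)→8200, (C,merge)→9400, (E,merge)→9500, (C,hash)→9800, (C,nl)→200400, (E,nl)→200500; best=8200 via (E,hash)
  {BC}: card=5000; try (C,hash)→10000, (B,hash)→10000, (C,merge)→10500, (B,merge)→10500, (C,nl)→250500, (B,nl)→250500; best=10000 via (C,hash)
  {ADE}: card=25000; try (A,hash)→6720, (E,hash)→9670, (A,merge)→18170, (E,merge)→20220, (A,nl)→301520, (E,nl)→501220; best=6720 via (A,hash)
  {CDE}: card=6000; try (D,hash)→10920, (C,hash)→11720, (C,merge)→20920, (D,nl_idx)→26200, (D,merge)→32620, (D,nl)→128200 …(+1); best=10920 via (D,hash)
  {BCE}: card=20000; try (B,hash)→19200, (E,hash)→22200, (B,merge)→37200, (E,merge)→84000, (B,nl)→1008200, (E,nl)→2010000; best=19200 via (B,hash)
  {ACDE}: card=125000; try (A,hash)→20920, (C,hash)→40720, (A,merge)→97170, (C,merge)→411720, (A,nl)→1510920, (C,nl)→12506720; best=20920 via (A,hash)
  {BCDE}: card=60000; try (B,hash)→25920, (D,hash)→39920, (B,merge)→99920, (D,nl_idx)→199200, (D,merge)→339620, (D,nl)→1219200 …(+1); best=25920 via (B,hash)
  {ABCDE}: card=1250000; try (A,hash)→89920, (B,hash)→154920, (A,merge)→1048170, (B,merge)→2275920, (A,nl)→15025920, (B,nl)→62520920; best=89920 via (A,hash)

cost=89920; order=C,E,D,B,A; methods=hash,hash,hash,hash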